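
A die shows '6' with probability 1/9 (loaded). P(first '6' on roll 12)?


Geometric: P(X=12) = (1-p)^(k-1)×p = (8/9)^11×1/9 = 8589934592/282429536481

P(X=12) = 8589934592/282429536481 ≈ 3.04%


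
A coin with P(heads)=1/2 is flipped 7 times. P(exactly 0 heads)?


Binomial: P(X=0) = C(7,0)×p^0×(1-p)^7
= 1 × 1 × 1/128 = 1/128

P(X=0) = 1/128 ≈ 0.78%


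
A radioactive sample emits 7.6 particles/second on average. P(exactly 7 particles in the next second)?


Poisson(λ=7.6): P(X=7) = e^(-λ)×λ^k/k!
= e^(-7.6) × 7.6^7 / 7!
≈ 0.0005004514334 × 1464519.45718 / 5040 ≈ 0.145421

P(X=7) ≈ 0.145421 ≈ 14.54%


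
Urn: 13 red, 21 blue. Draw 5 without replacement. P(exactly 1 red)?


Hypergeometric: C(13,1)×C(21,4)/C(34,5)
= 13×5985/278256 = 25935/92752

P(X=1) = 25935/92752 ≈ 27.96%


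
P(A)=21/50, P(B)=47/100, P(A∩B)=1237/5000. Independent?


P(A)×P(B) = 987/5000
P(A∩B) = 1237/5000
Not equal → NOT independent

No, not independent


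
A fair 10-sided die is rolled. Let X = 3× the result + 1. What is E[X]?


E[die] = (1+10)/2 = 11/2
E[X] = 3×11/2 + 1 = 35/2

E[X] = 35/2


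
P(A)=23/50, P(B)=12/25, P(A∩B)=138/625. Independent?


P(A)×P(B) = 138/625
P(A∩B) = 138/625
Equal ✓ → Independent

Yes, independent


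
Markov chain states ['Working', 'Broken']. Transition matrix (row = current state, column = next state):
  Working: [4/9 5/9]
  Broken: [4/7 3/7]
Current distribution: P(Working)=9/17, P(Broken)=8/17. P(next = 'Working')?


P(next=Working) = Σᵢ P(now=i)×P(i→Working)
= 9/17×4/9 + 8/17×4/7
= 4/17 + 32/119 = 60/119

P = 60/119 ≈ 0.5042


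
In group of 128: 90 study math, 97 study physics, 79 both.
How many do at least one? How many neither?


|A∪B| = 90+97-79 = 108
Neither = 128-108 = 20

At least one: 108; Neither: 20


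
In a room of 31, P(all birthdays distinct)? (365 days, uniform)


P(all different) = Π(365-i)/365 for i=0..30
= (365/365)×(364/365)×...×(335/365)
= 0.269545

P ≈ 0.2695 ≈ 26.95%


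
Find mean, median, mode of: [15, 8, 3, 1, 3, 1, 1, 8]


Sorted: [1, 1, 1, 3, 3, 8, 8, 15]
Mean = 40/8 = 5
Median = 3
Freq: {15: 1, 8: 2, 3: 2, 1: 3}
Mode: [1]

Mean=5, Median=3, Mode=1


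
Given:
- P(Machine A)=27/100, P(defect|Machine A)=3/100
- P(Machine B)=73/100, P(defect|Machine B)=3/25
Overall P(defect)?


P(B) = Σ P(B|Aᵢ)×P(Aᵢ)
  3/100×27/100 = 81/10000
  3/25×73/100 = 219/2500
Sum = 957/10000

P(defect) = 957/10000 ≈ 9.57%


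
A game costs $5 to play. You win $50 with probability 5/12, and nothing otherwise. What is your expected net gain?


E[gain] = (50-5)×5/12 + (-5)×7/12
= 75/4 - 35/12 = 95/6

Expected net gain = $95/6 ≈ $15.83


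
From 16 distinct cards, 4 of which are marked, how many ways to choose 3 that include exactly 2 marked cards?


Choose 2 of the 4 marked cards and 1 of the other 12 cards:
C(4,2)×C(12,1) = 6×12 = 72

72


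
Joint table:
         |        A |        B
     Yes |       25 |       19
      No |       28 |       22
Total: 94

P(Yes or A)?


P(Yes∨A) = P(Yes) + P(A) - P(Yes∧A)
= (44 + 53 - 25)/94 = 72/94 = 36/47

P = 36/47 ≈ 76.60%


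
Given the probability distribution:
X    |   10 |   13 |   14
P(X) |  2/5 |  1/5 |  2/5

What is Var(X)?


E[X] = 61/5
E[X²] = 761/5
Var(X) = E[X²] - (E[X])² = 761/5 - 3721/25 = 84/25

Var(X) = 84/25 ≈ 3.3600


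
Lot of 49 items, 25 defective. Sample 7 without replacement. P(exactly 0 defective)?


Hypergeometric: C(25,0)×C(24,7)/C(49,7)
= 1×346104/85900584 = 57/14147

P(X=0) = 57/14147 ≈ 0.40%


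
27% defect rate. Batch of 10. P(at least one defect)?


P(all good) = (73/100)^10 = 4297625829703557649/100000000000000000000
P(≥1 defect) = 95702374170296442351/100000000000000000000

P = 95702374170296442351/100000000000000000000 ≈ 95.70%


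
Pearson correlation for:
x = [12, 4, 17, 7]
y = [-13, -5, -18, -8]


n=4, Σx=40, Σy=-44, Σxy=-538, Σx²=498, Σy²=582
r = (4×(-538) - 40×(-44))/√((4×498 - 40²)(4×582 - (-44)²))
= -392/√(392×392) = -392/√153664 ≈ -392/392.0000 ≈ -1.0000

r ≈ -1.0000


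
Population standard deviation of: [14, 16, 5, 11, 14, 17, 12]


Mean = 89/7
  (14-89/7)²=81/49
  (16-89/7)²=529/49
  (5-89/7)²=2916/49
  (11-89/7)²=144/49
  (14-89/7)²=81/49
  (17-89/7)²=900/49
  (12-89/7)²=25/49
Σ(x-μ)² = 668/7
σ² = (668/7)/7 = 668/49

σ = √(668/49) ≈ 3.6922


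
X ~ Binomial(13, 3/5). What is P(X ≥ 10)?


P(X ≥ 10) = Σ P(X=i) for i=10..13
P(X=10) = 135104112/1220703125
P(X=11) = 55269864/1220703125
P(X=12) = 13817466/1220703125
P(X=13) = 1594323/1220703125
Sum = 41157153/244140625

P(X ≥ 10) = 41157153/244140625 ≈ 16.86%


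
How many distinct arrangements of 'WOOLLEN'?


Letters: 7, freq: {'W': 1, 'O': 2, 'L': 2, 'E': 1, 'N': 1}
7!/(1!×2!×2!×1!×1!) = 5040/4 = 1260

1260


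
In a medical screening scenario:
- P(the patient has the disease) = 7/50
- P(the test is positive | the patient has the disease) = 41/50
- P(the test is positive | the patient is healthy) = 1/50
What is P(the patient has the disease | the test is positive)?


Using Bayes' theorem:
P(A|B) = P(B|A)·P(A) / P(B)

P(the test is positive) = 41/50 × 7/50 + 1/50 × 43/50
= 287/2500 + 43/2500 = 33/250

P(the patient has the disease|the test is positive) = (287/2500) / (33/250) = 287/330

P(the patient has the disease|the test is positive) = 287/330 ≈ 86.97%


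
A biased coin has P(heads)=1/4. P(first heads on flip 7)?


Geometric: P(X=7) = (1-p)^(k-1)×p = (3/4)^6×1/4 = 729/16384

P(X=7) = 729/16384 ≈ 4.45%


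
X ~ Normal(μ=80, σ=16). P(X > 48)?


z = (48-80)/16 = -2.0
P(X > 48) = 1 - P(Z ≤ -2.0) = 1 - 0.0228 = 0.9772

P(X > 48) ≈ 0.9772


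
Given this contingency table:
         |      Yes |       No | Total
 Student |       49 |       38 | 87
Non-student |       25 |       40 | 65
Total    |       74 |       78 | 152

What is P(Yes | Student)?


P(Yes | Student) = 49/(49+38) = 49/87

P(Yes|Student) = 49/87 ≈ 56.32%


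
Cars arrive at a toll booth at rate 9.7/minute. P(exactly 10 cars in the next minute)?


Poisson(λ=9.7): P(X=10) = e^(-λ)×λ^k/k!
= e^(-9.7) × 9.7^10 / 10!
≈ 6.128349505e-05 × 7374241268.95 / 3628800 ≈ 0.124537

P(X=10) ≈ 0.124537 ≈ 12.45%


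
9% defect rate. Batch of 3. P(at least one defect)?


P(all good) = (91/100)^3 = 753571/1000000
P(≥1 defect) = 246429/1000000

P = 246429/1000000 ≈ 24.64%


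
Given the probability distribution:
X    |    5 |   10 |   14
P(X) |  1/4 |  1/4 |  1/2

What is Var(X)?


E[X] = 43/4
E[X²] = 517/4
Var(X) = E[X²] - (E[X])² = 517/4 - 1849/16 = 219/16

Var(X) = 219/16 ≈ 13.6875


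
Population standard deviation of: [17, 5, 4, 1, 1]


Mean = 28/5
  (17-28/5)²=3249/25
  (5-28/5)²=9/25
  (4-28/5)²=64/25
  (1-28/5)²=529/25
  (1-28/5)²=529/25
Σ(x-μ)² = 876/5
σ² = (876/5)/5 = 876/25

σ = √(876/25) ≈ 5.9195


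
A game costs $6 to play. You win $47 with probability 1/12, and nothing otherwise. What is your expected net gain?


E[gain] = (47-6)×1/12 + (-6)×11/12
= 41/12 - 11/2 = -25/12

Expected net gain = $-25/12 ≈ $-2.08


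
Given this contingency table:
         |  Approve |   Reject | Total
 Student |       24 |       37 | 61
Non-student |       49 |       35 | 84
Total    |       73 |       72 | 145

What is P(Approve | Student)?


P(Approve | Student) = 24/(24+37) = 24/61

P(Approve|Student) = 24/61 ≈ 39.34%


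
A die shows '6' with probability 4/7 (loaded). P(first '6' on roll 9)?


Geometric: P(X=9) = (1-p)^(k-1)×p = (3/7)^8×4/7 = 26244/40353607

P(X=9) = 26244/40353607 ≈ 0.07%


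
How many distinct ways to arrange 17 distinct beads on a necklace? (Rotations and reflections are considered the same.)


Free circular arrangements: rotations and reflections both identified.
(n-1)!/2 = 16!/2 = 20922789888000/2 = 10461394944000

10461394944000


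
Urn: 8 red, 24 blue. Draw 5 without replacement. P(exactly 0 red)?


Hypergeometric: C(8,0)×C(24,5)/C(32,5)
= 1×42504/201376 = 759/3596

P(X=0) = 759/3596 ≈ 21.11%


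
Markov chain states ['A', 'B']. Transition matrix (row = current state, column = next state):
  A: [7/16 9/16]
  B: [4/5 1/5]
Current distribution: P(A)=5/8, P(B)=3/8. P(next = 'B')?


P(next=B) = Σᵢ P(now=i)×P(i→B)
= 5/8×9/16 + 3/8×1/5
= 45/128 + 3/40 = 273/640

P = 273/640 ≈ 0.4266


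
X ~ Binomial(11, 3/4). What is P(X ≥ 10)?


P(X ≥ 10) = Σ P(X=i) for i=10..11
P(X=10) = 649539/4194304
P(X=11) = 177147/4194304
Sum = 413343/2097152

P(X ≥ 10) = 413343/2097152 ≈ 19.71%


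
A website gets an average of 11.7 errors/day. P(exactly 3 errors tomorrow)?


Poisson(λ=11.7): P(X=3) = e^(-λ)×λ^k/k!
= e^(-11.7) × 11.7^3 / 3!
≈ 8.293819161e-06 × 1601.613 / 6 ≈ 0.002214

P(X=3) ≈ 0.002214 ≈ 0.22%


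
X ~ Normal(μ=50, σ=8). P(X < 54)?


z = (54-50)/8 = 0.5
P(Z < 0.5) = 0.6915

P(X < 54) ≈ 0.6915


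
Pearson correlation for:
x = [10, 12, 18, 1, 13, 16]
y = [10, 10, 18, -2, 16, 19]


n=6, Σx=70, Σy=71, Σxy=1054, Σx²=994, Σy²=1145
r = (6×1054 - 70×71)/√((6×994 - 70²)(6×1145 - 71²))
= 1354/√(1064×1829) = 1354/√1946056 ≈ 1354/1395.0111 ≈ 0.9706

r ≈ 0.9706


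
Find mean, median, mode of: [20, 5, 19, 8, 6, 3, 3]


Sorted: [3, 3, 5, 6, 8, 19, 20]
Mean = 64/7
Median = 6
Freq: {20: 1, 5: 1, 19: 1, 8: 1, 6: 1, 3: 2}
Mode: [3]

Mean=64/7, Median=6, Mode=3


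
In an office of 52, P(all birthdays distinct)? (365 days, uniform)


P(all different) = Π(365-i)/365 for i=0..51
= (365/365)×(364/365)×...×(314/365)
= 0.021995

P ≈ 0.0220 ≈ 2.20%


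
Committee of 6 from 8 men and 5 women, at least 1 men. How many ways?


Count by #men:
  1M,5W: C(8,1)×C(5,5)=8
  2M,4W: C(8,2)×C(5,4)=140
  3M,3W: C(8,3)×C(5,3)=560
  4M,2W: C(8,4)×C(5,2)=700
  5M,1W: C(8,5)×C(5,1)=280
  6M,0W: C(8,6)×C(5,0)=28
Total = 1716

1716


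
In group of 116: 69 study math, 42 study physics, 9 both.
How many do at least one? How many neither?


|A∪B| = 69+42-9 = 102
Neither = 116-102 = 14

At least one: 102; Neither: 14


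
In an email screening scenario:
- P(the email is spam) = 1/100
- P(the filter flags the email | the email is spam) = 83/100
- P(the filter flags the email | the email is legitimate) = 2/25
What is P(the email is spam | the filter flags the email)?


Using Bayes' theorem:
P(A|B) = P(B|A)·P(A) / P(B)

P(the filter flags the email) = 83/100 × 1/100 + 2/25 × 99/100
= 83/10000 + 99/1250 = 7/80

P(the email is spam|the filter flags the email) = (83/10000) / (7/80) = 83/875

P(the email is spam|the filter flags the email) = 83/875 ≈ 9.49%


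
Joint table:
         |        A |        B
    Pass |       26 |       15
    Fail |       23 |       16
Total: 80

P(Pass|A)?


P(Pass|A) = 26/(26+23) = 26/49

P = 26/49 ≈ 53.06%


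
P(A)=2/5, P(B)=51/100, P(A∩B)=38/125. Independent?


P(A)×P(B) = 51/250
P(A∩B) = 38/125
Not equal → NOT independent

No, not independent


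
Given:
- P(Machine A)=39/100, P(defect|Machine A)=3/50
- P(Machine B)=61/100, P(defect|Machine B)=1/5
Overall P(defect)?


P(B) = Σ P(B|Aᵢ)×P(Aᵢ)
  3/50×39/100 = 117/5000
  1/5×61/100 = 61/500
Sum = 727/5000

P(defect) = 727/5000 ≈ 14.54%


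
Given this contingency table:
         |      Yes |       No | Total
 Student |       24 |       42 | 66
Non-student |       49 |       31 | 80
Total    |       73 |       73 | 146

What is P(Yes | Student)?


P(Yes | Student) = 24/(24+42) = 24/66 = 4/11

P(Yes|Student) = 4/11 ≈ 36.36%


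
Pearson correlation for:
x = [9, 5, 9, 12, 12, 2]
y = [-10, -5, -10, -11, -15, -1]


n=6, Σx=49, Σy=-52, Σxy=-519, Σx²=479, Σy²=572
r = (6×(-519) - 49×(-52))/√((6×479 - 49²)(6×572 - (-52)²))
= -566/√(473×728) = -566/√344344 ≈ -566/586.8083 ≈ -0.9645

r ≈ -0.9645


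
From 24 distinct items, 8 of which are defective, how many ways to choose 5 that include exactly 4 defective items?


Choose 4 of the 8 defective items and 1 of the other 16 items:
C(8,4)×C(16,1) = 70×16 = 1120

1120


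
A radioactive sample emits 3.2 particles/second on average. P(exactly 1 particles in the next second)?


Poisson(λ=3.2): P(X=1) = e^(-λ)×λ^k/k!
= e^(-3.2) × 3.2^1 / 1!
≈ 0.04076220398 × 3.2 / 1 ≈ 0.130439

P(X=1) ≈ 0.130439 ≈ 13.04%


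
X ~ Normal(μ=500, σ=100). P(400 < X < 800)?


z₁=(400-500)/100=-1.0, z₂=(800-500)/100=3.0
P = Φ(3.0) - Φ(-1.0) = 0.998650 - 0.158655 = 0.839995 ≈ 0.8400

P(400 < X < 800) ≈ 0.8400


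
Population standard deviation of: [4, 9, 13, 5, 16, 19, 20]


Mean = 86/7
  (4-86/7)²=3364/49
  (9-86/7)²=529/49
  (13-86/7)²=25/49
  (5-86/7)²=2601/49
  (16-86/7)²=676/49
  (19-86/7)²=2209/49
  (20-86/7)²=2916/49
Σ(x-μ)² = 1760/7
σ² = (1760/7)/7 = 1760/49

σ = √(1760/49) ≈ 5.9932


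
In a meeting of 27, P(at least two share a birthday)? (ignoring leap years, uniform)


P(all different) = Π(365-i)/365 for i=0..26
= 0.373141
P(match) = 1 - 0.373141 = 0.626859

P ≈ 0.6269 ≈ 62.69%


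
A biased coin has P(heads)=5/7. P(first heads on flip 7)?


Geometric: P(X=7) = (1-p)^(k-1)×p = (2/7)^6×5/7 = 320/823543

P(X=7) = 320/823543 ≈ 0.04%


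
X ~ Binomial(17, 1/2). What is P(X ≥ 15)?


P(X ≥ 15) = Σ P(X=i) for i=15..17
P(X=15) = 17/16384
P(X=16) = 17/131072
P(X=17) = 1/131072
Sum = 77/65536

P(X ≥ 15) = 77/65536 ≈ 0.12%


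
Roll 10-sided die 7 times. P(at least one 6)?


P(no 6)^7 = (9/10)^7 = 4782969/10000000
P(≥1) = 1 - 4782969/10000000 = 5217031/10000000

P = 5217031/10000000 ≈ 52.17%


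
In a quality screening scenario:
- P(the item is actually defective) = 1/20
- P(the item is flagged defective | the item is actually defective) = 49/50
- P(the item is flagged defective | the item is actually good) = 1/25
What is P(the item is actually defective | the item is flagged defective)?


Using Bayes' theorem:
P(A|B) = P(B|A)·P(A) / P(B)

P(the item is flagged defective) = 49/50 × 1/20 + 1/25 × 19/20
= 49/1000 + 19/500 = 87/1000

P(the item is actually defective|the item is flagged defective) = (49/1000) / (87/1000) = 49/87

P(the item is actually defective|the item is flagged defective) = 49/87 ≈ 56.32%


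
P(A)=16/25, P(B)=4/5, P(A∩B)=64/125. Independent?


P(A)×P(B) = 64/125
P(A∩B) = 64/125
Equal ✓ → Independent

Yes, independent


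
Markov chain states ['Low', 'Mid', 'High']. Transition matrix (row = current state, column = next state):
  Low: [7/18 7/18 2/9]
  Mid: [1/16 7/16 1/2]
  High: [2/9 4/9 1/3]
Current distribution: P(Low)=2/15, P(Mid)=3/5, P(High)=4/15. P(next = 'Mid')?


P(next=Mid) = Σᵢ P(now=i)×P(i→Mid)
= 2/15×7/18 + 3/5×7/16 + 4/15×4/9
= 7/135 + 21/80 + 16/135 = 187/432

P = 187/432 ≈ 0.4329


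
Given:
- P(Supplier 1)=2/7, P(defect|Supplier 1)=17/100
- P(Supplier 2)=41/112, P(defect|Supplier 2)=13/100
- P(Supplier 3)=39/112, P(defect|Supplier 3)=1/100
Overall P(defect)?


P(B) = Σ P(B|Aᵢ)×P(Aᵢ)
  17/100×2/7 = 17/350
  13/100×41/112 = 533/11200
  1/100×39/112 = 39/11200
Sum = 279/2800

P(defect) = 279/2800 ≈ 9.96%


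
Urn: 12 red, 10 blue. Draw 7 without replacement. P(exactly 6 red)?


Hypergeometric: C(12,6)×C(10,1)/C(22,7)
= 924×10/170544 = 35/646

P(X=6) = 35/646 ≈ 5.42%


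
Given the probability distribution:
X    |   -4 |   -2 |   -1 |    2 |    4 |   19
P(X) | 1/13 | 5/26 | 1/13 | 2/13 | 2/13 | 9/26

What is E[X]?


E[X] = Σ x·P(X=x)
= (-4)×(1/13) + (-2)×(5/26) + (-1)×(1/13) + (2)×(2/13) + (4)×(2/13) + (19)×(9/26)
= 175/26

E[X] = 175/26


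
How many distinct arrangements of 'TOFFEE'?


Letters: 6, freq: {'T': 1, 'O': 1, 'F': 2, 'E': 2}
6!/(1!×1!×2!×2!) = 720/4 = 180

180


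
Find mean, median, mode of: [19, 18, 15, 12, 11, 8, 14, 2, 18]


Sorted: [2, 8, 11, 12, 14, 15, 18, 18, 19]
Mean = 117/9 = 13
Median = 14
Freq: {19: 1, 18: 2, 15: 1, 12: 1, 11: 1, 8: 1, 14: 1, 2: 1}
Mode: [18]

Mean=13, Median=14, Mode=18


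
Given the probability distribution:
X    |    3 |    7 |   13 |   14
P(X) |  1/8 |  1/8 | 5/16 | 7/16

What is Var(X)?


E[X] = 183/16
E[X²] = 2333/16
Var(X) = E[X²] - (E[X])² = 2333/16 - 33489/256 = 3839/256

Var(X) = 3839/256 ≈ 14.9961


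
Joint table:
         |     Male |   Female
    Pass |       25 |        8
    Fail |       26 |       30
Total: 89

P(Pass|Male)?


P(Pass|Male) = 25/(25+26) = 25/51

P = 25/51 ≈ 49.02%


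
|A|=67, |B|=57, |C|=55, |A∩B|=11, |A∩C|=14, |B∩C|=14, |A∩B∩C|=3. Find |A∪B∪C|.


|A∪B∪C| = 67+57+55-11-14-14+3 = 143

|A∪B∪C| = 143


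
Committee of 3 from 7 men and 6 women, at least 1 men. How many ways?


Count by #men:
  1M,2W: C(7,1)×C(6,2)=105
  2M,1W: C(7,2)×C(6,1)=126
  3M,0W: C(7,3)×C(6,0)=35
Total = 266

266


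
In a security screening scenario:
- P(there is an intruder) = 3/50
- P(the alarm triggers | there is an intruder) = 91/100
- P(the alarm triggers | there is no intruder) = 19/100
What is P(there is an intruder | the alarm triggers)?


Using Bayes' theorem:
P(A|B) = P(B|A)·P(A) / P(B)

P(the alarm triggers) = 91/100 × 3/50 + 19/100 × 47/50
= 273/5000 + 893/5000 = 583/2500

P(there is an intruder|the alarm triggers) = (273/5000) / (583/2500) = 273/1166

P(there is an intruder|the alarm triggers) = 273/1166 ≈ 23.41%


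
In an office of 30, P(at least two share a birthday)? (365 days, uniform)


P(all different) = Π(365-i)/365 for i=0..29
= 0.293684
P(match) = 1 - 0.293684 = 0.706316

P ≈ 0.7063 ≈ 70.63%


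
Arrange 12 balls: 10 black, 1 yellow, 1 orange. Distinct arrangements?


12!/(10!×1!×1!) = 132

132


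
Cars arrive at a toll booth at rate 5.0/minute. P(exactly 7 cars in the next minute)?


Poisson(λ=5.0): P(X=7) = e^(-λ)×λ^k/k!
= e^(-5.0) × 5.0^7 / 7!
≈ 0.006737946999 × 78125 / 5040 ≈ 0.104445

P(X=7) ≈ 0.104445 ≈ 10.44%


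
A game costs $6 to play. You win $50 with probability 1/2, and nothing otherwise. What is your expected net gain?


E[gain] = (50-6)×1/2 + (-6)×1/2
= 22 - 3 = 19

Expected net gain = $19 ≈ $19.00


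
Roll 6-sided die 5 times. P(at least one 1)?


P(no 1)^5 = (5/6)^5 = 3125/7776
P(≥1) = 1 - 3125/7776 = 4651/7776

P = 4651/7776 ≈ 59.81%


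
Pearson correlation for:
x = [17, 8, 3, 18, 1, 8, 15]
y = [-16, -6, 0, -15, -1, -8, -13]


n=7, Σx=70, Σy=-59, Σxy=-850, Σx²=976, Σy²=751
r = (7×(-850) - 70×(-59))/√((7×976 - 70²)(7×751 - (-59)²))
= -1820/√(1932×1776) = -1820/√3431232 ≈ -1820/1852.3585 ≈ -0.9825

r ≈ -0.9825


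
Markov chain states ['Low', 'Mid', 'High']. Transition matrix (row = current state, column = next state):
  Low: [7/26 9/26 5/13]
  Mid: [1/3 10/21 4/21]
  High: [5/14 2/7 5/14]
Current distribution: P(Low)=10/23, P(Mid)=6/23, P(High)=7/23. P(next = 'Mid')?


P(next=Mid) = Σᵢ P(now=i)×P(i→Mid)
= 10/23×9/26 + 6/23×10/21 + 7/23×2/7
= 45/299 + 20/161 + 2/23 = 757/2093

P = 757/2093 ≈ 0.3617


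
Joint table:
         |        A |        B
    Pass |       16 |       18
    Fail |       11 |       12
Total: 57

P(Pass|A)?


P(Pass|A) = 16/(16+11) = 16/27

P = 16/27 ≈ 59.26%


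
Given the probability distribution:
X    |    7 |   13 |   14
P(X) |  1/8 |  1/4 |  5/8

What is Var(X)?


E[X] = 103/8
E[X²] = 1367/8
Var(X) = E[X²] - (E[X])² = 1367/8 - 10609/64 = 327/64

Var(X) = 327/64 ≈ 5.1094


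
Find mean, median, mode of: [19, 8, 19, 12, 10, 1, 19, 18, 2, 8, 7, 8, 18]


Sorted: [1, 2, 7, 8, 8, 8, 10, 12, 18, 18, 19, 19, 19]
Mean = 149/13
Median = 10
Freq: {19: 3, 8: 3, 12: 1, 10: 1, 1: 1, 18: 2, 2: 1, 7: 1}
Mode: [8, 19]

Mean=149/13, Median=10, Mode=[8, 19]


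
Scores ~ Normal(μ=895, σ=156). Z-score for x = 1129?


z = (x - μ)/σ = (1129 - 895)/156 = 1.5

z = 1.5


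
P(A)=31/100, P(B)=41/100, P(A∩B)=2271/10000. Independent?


P(A)×P(B) = 1271/10000
P(A∩B) = 2271/10000
Not equal → NOT independent

No, not independent


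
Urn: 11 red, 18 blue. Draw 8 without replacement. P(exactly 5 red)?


Hypergeometric: C(11,5)×C(18,3)/C(29,8)
= 462×816/4292145 = 3808/43355

P(X=5) = 3808/43355 ≈ 8.78%


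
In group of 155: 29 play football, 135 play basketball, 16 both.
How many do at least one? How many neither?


|A∪B| = 29+135-16 = 148
Neither = 155-148 = 7

At least one: 148; Neither: 7


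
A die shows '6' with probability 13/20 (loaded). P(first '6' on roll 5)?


Geometric: P(X=5) = (1-p)^(k-1)×p = (7/20)^4×13/20 = 31213/3200000

P(X=5) = 31213/3200000 ≈ 0.98%


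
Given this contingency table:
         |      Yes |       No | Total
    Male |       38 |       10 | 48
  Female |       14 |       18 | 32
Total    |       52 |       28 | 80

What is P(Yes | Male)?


P(Yes | Male) = 38/(38+10) = 38/48 = 19/24

P(Yes|Male) = 19/24 ≈ 79.17%


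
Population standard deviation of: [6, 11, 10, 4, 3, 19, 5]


Mean = 58/7
  (6-58/7)²=256/49
  (11-58/7)²=361/49
  (10-58/7)²=144/49
  (4-58/7)²=900/49
  (3-58/7)²=1369/49
  (19-58/7)²=5625/49
  (5-58/7)²=529/49
Σ(x-μ)² = 1312/7
σ² = (1312/7)/7 = 1312/49

σ = √(1312/49) ≈ 5.1745


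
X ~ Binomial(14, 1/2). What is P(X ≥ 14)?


P(X ≥ 14) = Σ P(X=i) for i=14..14
P(X=14) = 1/16384
Sum = 1/16384

P(X ≥ 14) = 1/16384 ≈ 0.01%


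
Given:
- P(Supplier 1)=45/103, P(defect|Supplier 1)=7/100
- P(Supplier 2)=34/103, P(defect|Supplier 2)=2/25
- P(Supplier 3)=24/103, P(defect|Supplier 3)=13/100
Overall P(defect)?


P(B) = Σ P(B|Aᵢ)×P(Aᵢ)
  7/100×45/103 = 63/2060
  2/25×34/103 = 68/2575
  13/100×24/103 = 78/2575
Sum = 899/10300

P(defect) = 899/10300 ≈ 8.73%


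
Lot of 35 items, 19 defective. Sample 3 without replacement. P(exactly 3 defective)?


Hypergeometric: C(19,3)×C(16,0)/C(35,3)
= 969×1/6545 = 57/385

P(X=3) = 57/385 ≈ 14.81%


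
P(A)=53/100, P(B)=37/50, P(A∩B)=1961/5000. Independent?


P(A)×P(B) = 1961/5000
P(A∩B) = 1961/5000
Equal ✓ → Independent

Yes, independent


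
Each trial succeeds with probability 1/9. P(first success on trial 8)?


Geometric: P(X=8) = (1-p)^(k-1)×p = (8/9)^7×1/9 = 2097152/43046721

P(X=8) = 2097152/43046721 ≈ 4.87%


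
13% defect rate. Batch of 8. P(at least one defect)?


P(all good) = (87/100)^8 = 3282116715437121/10000000000000000
P(≥1 defect) = 6717883284562879/10000000000000000

P = 6717883284562879/10000000000000000 ≈ 67.18%


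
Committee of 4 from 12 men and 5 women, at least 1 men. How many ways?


Count by #men:
  1M,3W: C(12,1)×C(5,3)=120
  2M,2W: C(12,2)×C(5,2)=660
  3M,1W: C(12,3)×C(5,1)=1100
  4M,0W: C(12,4)×C(5,0)=495
Total = 2375

2375


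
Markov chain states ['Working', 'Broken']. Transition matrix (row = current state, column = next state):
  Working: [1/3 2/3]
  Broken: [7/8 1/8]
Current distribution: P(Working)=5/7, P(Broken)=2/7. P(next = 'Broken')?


P(next=Broken) = Σᵢ P(now=i)×P(i→Broken)
= 5/7×2/3 + 2/7×1/8
= 10/21 + 1/28 = 43/84

P = 43/84 ≈ 0.5119


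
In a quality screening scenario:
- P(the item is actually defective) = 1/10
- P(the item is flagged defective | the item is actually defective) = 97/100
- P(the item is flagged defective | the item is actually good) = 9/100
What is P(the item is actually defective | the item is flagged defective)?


Using Bayes' theorem:
P(A|B) = P(B|A)·P(A) / P(B)

P(the item is flagged defective) = 97/100 × 1/10 + 9/100 × 9/10
= 97/1000 + 81/1000 = 89/500

P(the item is actually defective|the item is flagged defective) = (97/1000) / (89/500) = 97/178

P(the item is actually defective|the item is flagged defective) = 97/178 ≈ 54.49%


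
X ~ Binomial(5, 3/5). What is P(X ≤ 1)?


P(X ≤ 1) = Σ P(X=i) for i=0..1
P(X=0) = 32/3125
P(X=1) = 48/625
Sum = 272/3125

P(X ≤ 1) = 272/3125 ≈ 8.70%


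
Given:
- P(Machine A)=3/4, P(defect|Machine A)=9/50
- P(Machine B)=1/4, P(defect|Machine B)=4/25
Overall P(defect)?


P(B) = Σ P(B|Aᵢ)×P(Aᵢ)
  9/50×3/4 = 27/200
  4/25×1/4 = 1/25
Sum = 7/40

P(defect) = 7/40 ≈ 17.50%


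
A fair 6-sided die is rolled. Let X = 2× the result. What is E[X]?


E[die] = (1+6)/2 = 7/2
E[X] = 2 × 7/2 = 7

E[X] = 7


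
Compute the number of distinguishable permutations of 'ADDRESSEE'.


Letters: 9, freq: {'A': 1, 'D': 2, 'R': 1, 'E': 3, 'S': 2}
9!/(1!×2!×1!×3!×2!) = 362880/24 = 15120

15120


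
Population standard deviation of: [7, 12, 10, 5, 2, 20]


Mean = 56/6 = 28/3
  (7-28/3)²=49/9
  (12-28/3)²=64/9
  (10-28/3)²=4/9
  (5-28/3)²=169/9
  (2-28/3)²=484/9
  (20-28/3)²=1024/9
Σ(x-μ)² = 598/3
σ² = (598/3)/6 = 299/9

σ = √(299/9) ≈ 5.7639


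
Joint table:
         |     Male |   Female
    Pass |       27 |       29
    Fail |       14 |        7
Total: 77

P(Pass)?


P(Pass) = (27+29)/77 = 56/77 = 8/11

P(Pass) = 8/11 ≈ 72.73%


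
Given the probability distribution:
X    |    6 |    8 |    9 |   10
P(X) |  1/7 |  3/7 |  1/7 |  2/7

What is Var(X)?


E[X] = 59/7
E[X²] = 509/7
Var(X) = E[X²] - (E[X])² = 509/7 - 3481/49 = 82/49

Var(X) = 82/49 ≈ 1.6735


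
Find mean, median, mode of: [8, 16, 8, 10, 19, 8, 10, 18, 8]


Sorted: [8, 8, 8, 8, 10, 10, 16, 18, 19]
Mean = 105/9 = 35/3
Median = 10
Freq: {8: 4, 16: 1, 10: 2, 19: 1, 18: 1}
Mode: [8]

Mean=35/3, Median=10, Mode=8


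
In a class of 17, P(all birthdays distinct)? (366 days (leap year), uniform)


P(all different) = Π(366-i)/366 for i=0..16
= (366/366)×(365/366)×...×(350/366)
= 0.685712

P ≈ 0.6857 ≈ 68.57%


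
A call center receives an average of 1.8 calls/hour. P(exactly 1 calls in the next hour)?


Poisson(λ=1.8): P(X=1) = e^(-λ)×λ^k/k!
= e^(-1.8) × 1.8^1 / 1!
≈ 0.1652988882 × 1.8 / 1 ≈ 0.297538

P(X=1) ≈ 0.297538 ≈ 29.75%


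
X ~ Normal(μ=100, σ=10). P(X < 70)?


z = (70-100)/10 = -3.0
P(Z < -3.0) = 0.0013

P(X < 70) ≈ 0.0013


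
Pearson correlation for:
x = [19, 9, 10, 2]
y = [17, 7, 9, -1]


n=4, Σx=40, Σy=32, Σxy=474, Σx²=546, Σy²=420
r = (4×474 - 40×32)/√((4×546 - 40²)(4×420 - 32²))
= 616/√(584×656) = 616/√383104 ≈ 616/618.9540 ≈ 0.9952

r ≈ 0.9952


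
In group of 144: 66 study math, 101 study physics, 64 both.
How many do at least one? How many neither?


|A∪B| = 66+101-64 = 103
Neither = 144-103 = 41

At least one: 103; Neither: 41


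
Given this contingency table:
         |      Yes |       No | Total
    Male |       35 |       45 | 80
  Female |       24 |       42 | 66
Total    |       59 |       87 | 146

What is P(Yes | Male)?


P(Yes | Male) = 35/(35+45) = 35/80 = 7/16

P(Yes|Male) = 7/16 ≈ 43.75%


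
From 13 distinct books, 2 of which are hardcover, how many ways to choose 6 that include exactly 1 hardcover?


Choose 1 of the 2 hardcovers and 5 of the other 11 books:
C(2,1)×C(11,5) = 2×462 = 924

924


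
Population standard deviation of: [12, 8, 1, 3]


Mean = 24/4 = 6
  (12-6)²=36
  (8-6)²=4
  (1-6)²=25
  (3-6)²=9
Σ(x-μ)² = 74
σ² = 74/4 = 37/2

σ = √(37/2) ≈ 4.3012


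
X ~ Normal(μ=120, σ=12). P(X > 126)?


z = (126-120)/12 = 0.5
P(X > 126) = 1 - P(Z ≤ 0.5) = 1 - 0.6915 = 0.3085

P(X > 126) ≈ 0.3085


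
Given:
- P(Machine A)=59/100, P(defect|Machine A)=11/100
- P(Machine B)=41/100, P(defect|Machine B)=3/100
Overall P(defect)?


P(B) = Σ P(B|Aᵢ)×P(Aᵢ)
  11/100×59/100 = 649/10000
  3/100×41/100 = 123/10000
Sum = 193/2500

P(defect) = 193/2500 ≈ 7.72%


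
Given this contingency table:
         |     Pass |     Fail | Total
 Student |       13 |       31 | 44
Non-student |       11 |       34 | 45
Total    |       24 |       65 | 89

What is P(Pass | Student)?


P(Pass | Student) = 13/(13+31) = 13/44

P(Pass|Student) = 13/44 ≈ 29.55%


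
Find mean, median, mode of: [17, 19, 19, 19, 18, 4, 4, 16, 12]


Sorted: [4, 4, 12, 16, 17, 18, 19, 19, 19]
Mean = 128/9
Median = 17
Freq: {17: 1, 19: 3, 18: 1, 4: 2, 16: 1, 12: 1}
Mode: [19]

Mean=128/9, Median=17, Mode=19


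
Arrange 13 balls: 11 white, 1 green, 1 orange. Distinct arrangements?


13!/(11!×1!×1!) = 156

156


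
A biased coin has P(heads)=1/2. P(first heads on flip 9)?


Geometric: P(X=9) = (1-p)^(k-1)×p = (1/2)^8×1/2 = 1/512

P(X=9) = 1/512 ≈ 0.20%


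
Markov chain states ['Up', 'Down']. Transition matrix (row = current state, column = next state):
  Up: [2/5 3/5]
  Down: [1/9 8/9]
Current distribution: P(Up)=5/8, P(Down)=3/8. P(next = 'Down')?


P(next=Down) = Σᵢ P(now=i)×P(i→Down)
= 5/8×3/5 + 3/8×8/9
= 3/8 + 1/3 = 17/24

P = 17/24 ≈ 0.7083


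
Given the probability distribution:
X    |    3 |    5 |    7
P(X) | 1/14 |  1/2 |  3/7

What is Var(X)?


E[X] = 40/7
E[X²] = 239/7
Var(X) = E[X²] - (E[X])² = 239/7 - 1600/49 = 73/49

Var(X) = 73/49 ≈ 1.4898


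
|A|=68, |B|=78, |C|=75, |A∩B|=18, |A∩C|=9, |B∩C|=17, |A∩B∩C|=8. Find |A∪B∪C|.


|A∪B∪C| = 68+78+75-18-9-17+8 = 185

|A∪B∪C| = 185


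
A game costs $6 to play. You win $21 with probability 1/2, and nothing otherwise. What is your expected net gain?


E[gain] = (21-6)×1/2 + (-6)×1/2
= 15/2 - 3 = 9/2

Expected net gain = $9/2 ≈ $4.50


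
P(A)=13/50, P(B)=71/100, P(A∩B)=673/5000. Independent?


P(A)×P(B) = 923/5000
P(A∩B) = 673/5000
Not equal → NOT independent

No, not independent


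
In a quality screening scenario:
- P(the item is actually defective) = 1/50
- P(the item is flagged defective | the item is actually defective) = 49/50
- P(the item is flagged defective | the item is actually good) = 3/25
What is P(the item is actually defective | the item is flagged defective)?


Using Bayes' theorem:
P(A|B) = P(B|A)·P(A) / P(B)

P(the item is flagged defective) = 49/50 × 1/50 + 3/25 × 49/50
= 49/2500 + 147/1250 = 343/2500

P(the item is actually defective|the item is flagged defective) = (49/2500) / (343/2500) = 1/7

P(the item is actually defective|the item is flagged defective) = 1/7 ≈ 14.29%


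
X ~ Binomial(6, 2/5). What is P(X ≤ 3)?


P(X ≤ 3) = Σ P(X=i) for i=0..3
P(X=0) = 729/15625
P(X=1) = 2916/15625
P(X=2) = 972/3125
P(X=3) = 864/3125
Sum = 513/625

P(X ≤ 3) = 513/625 ≈ 82.08%


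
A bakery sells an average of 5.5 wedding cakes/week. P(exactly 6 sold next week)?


Poisson(λ=5.5): P(X=6) = e^(-λ)×λ^k/k!
= e^(-5.5) × 5.5^6 / 6!
≈ 0.004086771438 × 27680.640625 / 720 ≈ 0.157117

P(X=6) ≈ 0.157117 ≈ 15.71%


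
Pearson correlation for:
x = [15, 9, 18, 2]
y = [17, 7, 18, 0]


n=4, Σx=44, Σy=42, Σxy=642, Σx²=634, Σy²=662
r = (4×642 - 44×42)/√((4×634 - 44²)(4×662 - 42²))
= 720/√(600×884) = 720/√530400 ≈ 720/728.2857 ≈ 0.9886

r ≈ 0.9886


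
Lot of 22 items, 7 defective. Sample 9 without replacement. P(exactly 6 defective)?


Hypergeometric: C(7,6)×C(15,3)/C(22,9)
= 7×455/497420 = 91/14212

P(X=6) = 91/14212 ≈ 0.64%


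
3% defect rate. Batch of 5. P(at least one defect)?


P(all good) = (97/100)^5 = 8587340257/10000000000
P(≥1 defect) = 1412659743/10000000000

P = 1412659743/10000000000 ≈ 14.13%


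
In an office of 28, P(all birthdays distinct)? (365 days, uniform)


P(all different) = Π(365-i)/365 for i=0..27
= (365/365)×(364/365)×...×(338/365)
= 0.345539

P ≈ 0.3455 ≈ 34.55%


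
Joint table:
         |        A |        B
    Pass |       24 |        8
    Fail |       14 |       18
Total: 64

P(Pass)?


P(Pass) = (24+8)/64 = 32/64 = 1/2

P(Pass) = 1/2 ≈ 50.00%


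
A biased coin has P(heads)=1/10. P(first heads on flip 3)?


Geometric: P(X=3) = (1-p)^(k-1)×p = (9/10)^2×1/10 = 81/1000

P(X=3) = 81/1000 ≈ 8.10%


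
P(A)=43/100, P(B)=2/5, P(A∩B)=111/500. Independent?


P(A)×P(B) = 43/250
P(A∩B) = 111/500
Not equal → NOT independent

No, not independent


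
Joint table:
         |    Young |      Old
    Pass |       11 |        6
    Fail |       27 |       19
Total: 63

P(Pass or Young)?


P(Pass∨Young) = P(Pass) + P(Young) - P(Pass∧Young)
= (17 + 38 - 11)/63 = 44/63

P = 44/63 ≈ 69.84%


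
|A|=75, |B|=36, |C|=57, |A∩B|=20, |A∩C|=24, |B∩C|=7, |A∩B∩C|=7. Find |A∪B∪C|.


|A∪B∪C| = 75+36+57-20-24-7+7 = 124

|A∪B∪C| = 124


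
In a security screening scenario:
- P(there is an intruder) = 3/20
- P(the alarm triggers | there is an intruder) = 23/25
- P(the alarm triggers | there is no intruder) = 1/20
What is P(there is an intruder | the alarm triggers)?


Using Bayes' theorem:
P(A|B) = P(B|A)·P(A) / P(B)

P(the alarm triggers) = 23/25 × 3/20 + 1/20 × 17/20
= 69/500 + 17/400 = 361/2000

P(there is an intruder|the alarm triggers) = (69/500) / (361/2000) = 276/361

P(there is an intruder|the alarm triggers) = 276/361 ≈ 76.45%


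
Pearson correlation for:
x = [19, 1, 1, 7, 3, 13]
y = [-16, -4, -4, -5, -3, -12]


n=6, Σx=44, Σy=-44, Σxy=-512, Σx²=590, Σy²=466
r = (6×(-512) - 44×(-44))/√((6×590 - 44²)(6×466 - (-44)²))
= -1136/√(1604×860) = -1136/√1379440 ≈ -1136/1174.4956 ≈ -0.9672

r ≈ -0.9672


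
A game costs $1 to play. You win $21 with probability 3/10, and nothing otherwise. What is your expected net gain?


E[gain] = (21-1)×3/10 + (-1)×7/10
= 6 - 7/10 = 53/10

Expected net gain = $53/10 ≈ $5.30


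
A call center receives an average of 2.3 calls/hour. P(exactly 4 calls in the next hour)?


Poisson(λ=2.3): P(X=4) = e^(-λ)×λ^k/k!
= e^(-2.3) × 2.3^4 / 4!
≈ 0.1002588437 × 27.9841 / 24 ≈ 0.116902

P(X=4) ≈ 0.116902 ≈ 11.69%


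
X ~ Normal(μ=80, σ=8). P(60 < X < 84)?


z₁=(60-80)/8=-2.5, z₂=(84-80)/8=0.5
P = Φ(0.5) - Φ(-2.5) = 0.691462 - 0.006210 = 0.685252 ≈ 0.6853

P(60 < X < 84) ≈ 0.6853


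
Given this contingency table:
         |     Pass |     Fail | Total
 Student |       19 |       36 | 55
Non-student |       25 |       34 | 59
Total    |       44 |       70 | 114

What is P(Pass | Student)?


P(Pass | Student) = 19/(19+36) = 19/55

P(Pass|Student) = 19/55 ≈ 34.55%


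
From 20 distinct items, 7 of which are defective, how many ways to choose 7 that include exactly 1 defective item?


Choose 1 of the 7 defective items and 6 of the other 13 items:
C(7,1)×C(13,6) = 7×1716 = 12012

12012


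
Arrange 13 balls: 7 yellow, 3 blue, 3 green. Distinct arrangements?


13!/(7!×3!×3!) = 34320

34320


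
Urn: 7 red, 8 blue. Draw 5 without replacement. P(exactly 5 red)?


Hypergeometric: C(7,5)×C(8,0)/C(15,5)
= 21×1/3003 = 1/143

P(X=5) = 1/143 ≈ 0.70%


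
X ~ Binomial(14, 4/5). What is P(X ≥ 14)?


P(X ≥ 14) = Σ P(X=i) for i=14..14
P(X=14) = 268435456/6103515625
Sum = 268435456/6103515625

P(X ≥ 14) = 268435456/6103515625 ≈ 4.40%


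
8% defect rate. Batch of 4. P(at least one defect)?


P(all good) = (23/25)^4 = 279841/390625
P(≥1 defect) = 110784/390625

P = 110784/390625 ≈ 28.36%


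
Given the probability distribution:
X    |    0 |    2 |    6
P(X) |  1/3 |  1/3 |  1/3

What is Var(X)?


E[X] = 8/3
E[X²] = 40/3
Var(X) = E[X²] - (E[X])² = 40/3 - 64/9 = 56/9

Var(X) = 56/9 ≈ 6.2222


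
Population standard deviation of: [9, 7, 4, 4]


Mean = 24/4 = 6
  (9-6)²=9
  (7-6)²=1
  (4-6)²=4
  (4-6)²=4
Σ(x-μ)² = 18
σ² = 18/4 = 9/2

σ = √(9/2) ≈ 2.1213


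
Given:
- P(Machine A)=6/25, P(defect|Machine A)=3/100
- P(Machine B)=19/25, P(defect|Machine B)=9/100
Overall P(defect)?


P(B) = Σ P(B|Aᵢ)×P(Aᵢ)
  3/100×6/25 = 9/1250
  9/100×19/25 = 171/2500
Sum = 189/2500

P(defect) = 189/2500 ≈ 7.56%


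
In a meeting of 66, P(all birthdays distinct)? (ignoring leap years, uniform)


P(all different) = Π(365-i)/365 for i=0..65
= (365/365)×(364/365)×...×(300/365)
= 0.001904

P ≈ 0.0019 ≈ 0.19%


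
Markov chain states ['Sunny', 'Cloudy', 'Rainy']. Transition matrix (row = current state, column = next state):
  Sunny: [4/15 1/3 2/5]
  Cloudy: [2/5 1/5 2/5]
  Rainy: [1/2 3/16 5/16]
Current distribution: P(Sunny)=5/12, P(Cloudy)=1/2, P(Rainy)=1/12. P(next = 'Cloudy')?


P(next=Cloudy) = Σᵢ P(now=i)×P(i→Cloudy)
= 5/12×1/3 + 1/2×1/5 + 1/12×3/16
= 5/36 + 1/10 + 1/64 = 733/2880

P = 733/2880 ≈ 0.2545


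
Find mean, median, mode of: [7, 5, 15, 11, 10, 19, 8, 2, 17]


Sorted: [2, 5, 7, 8, 10, 11, 15, 17, 19]
Mean = 94/9
Median = 10
Freq: {7: 1, 5: 1, 15: 1, 11: 1, 10: 1, 19: 1, 8: 1, 2: 1, 17: 1}
Mode: No mode

Mean=94/9, Median=10, Mode=No mode


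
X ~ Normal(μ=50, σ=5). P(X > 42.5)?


z = (42.5-50)/5 = -1.5
P(X > 42.5) = 1 - P(Z ≤ -1.5) = 1 - 0.0668 = 0.9332

P(X > 42.5) ≈ 0.9332


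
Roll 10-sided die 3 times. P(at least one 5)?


P(no 5)^3 = (9/10)^3 = 729/1000
P(≥1) = 1 - 729/1000 = 271/1000

P = 271/1000 ≈ 27.10%


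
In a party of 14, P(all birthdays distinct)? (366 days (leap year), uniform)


P(all different) = Π(366-i)/366 for i=0..13
= (366/366)×(365/366)×...×(353/366)
= 0.777440

P ≈ 0.7774 ≈ 77.74%


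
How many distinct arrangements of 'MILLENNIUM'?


Letters: 10, freq: {'M': 2, 'I': 2, 'L': 2, 'E': 1, 'N': 2, 'U': 1}
10!/(2!×2!×2!×1!×2!×1!) = 3628800/16 = 226800

226800


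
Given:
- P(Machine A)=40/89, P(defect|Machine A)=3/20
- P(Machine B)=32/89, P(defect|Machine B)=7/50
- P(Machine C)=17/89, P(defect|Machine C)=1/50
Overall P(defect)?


P(B) = Σ P(B|Aᵢ)×P(Aᵢ)
  3/20×40/89 = 6/89
  7/50×32/89 = 112/2225
  1/50×17/89 = 17/4450
Sum = 541/4450

P(defect) = 541/4450 ≈ 12.16%


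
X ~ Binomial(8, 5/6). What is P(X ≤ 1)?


P(X ≤ 1) = Σ P(X=i) for i=0..1
P(X=0) = 1/1679616
P(X=1) = 5/209952
Sum = 41/1679616

P(X ≤ 1) = 41/1679616 ≈ 0.00%


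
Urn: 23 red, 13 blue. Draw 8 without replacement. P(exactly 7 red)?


Hypergeometric: C(23,7)×C(13,1)/C(36,8)
= 245157×13/30260340 = 5681/53940

P(X=7) = 5681/53940 ≈ 10.53%


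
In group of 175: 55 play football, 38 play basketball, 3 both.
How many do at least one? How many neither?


|A∪B| = 55+38-3 = 90
Neither = 175-90 = 85

At least one: 90; Neither: 85


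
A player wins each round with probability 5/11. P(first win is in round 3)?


Geometric: P(X=3) = (1-p)^(k-1)×p = (6/11)^2×5/11 = 180/1331

P(X=3) = 180/1331 ≈ 13.52%


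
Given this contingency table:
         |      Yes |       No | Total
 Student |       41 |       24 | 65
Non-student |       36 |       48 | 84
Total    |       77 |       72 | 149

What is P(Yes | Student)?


P(Yes | Student) = 41/(41+24) = 41/65

P(Yes|Student) = 41/65 ≈ 63.08%


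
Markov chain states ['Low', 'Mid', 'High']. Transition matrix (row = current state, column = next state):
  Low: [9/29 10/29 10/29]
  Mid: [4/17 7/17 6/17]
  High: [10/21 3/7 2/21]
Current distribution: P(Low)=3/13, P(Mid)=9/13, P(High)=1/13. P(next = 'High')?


P(next=High) = Σᵢ P(now=i)×P(i→High)
= 3/13×10/29 + 9/13×6/17 + 1/13×2/21
= 30/377 + 54/221 + 2/273 = 44582/134589

P = 44582/134589 ≈ 0.3312


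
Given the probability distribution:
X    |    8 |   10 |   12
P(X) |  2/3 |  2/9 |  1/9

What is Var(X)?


E[X] = 80/9
E[X²] = 728/9
Var(X) = E[X²] - (E[X])² = 728/9 - 6400/81 = 152/81

Var(X) = 152/81 ≈ 1.8765


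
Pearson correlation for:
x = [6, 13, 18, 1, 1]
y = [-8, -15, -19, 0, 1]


n=5, Σx=39, Σy=-41, Σxy=-584, Σx²=531, Σy²=651
r = (5×(-584) - 39×(-41))/√((5×531 - 39²)(5×651 - (-41)²))
= -1321/√(1134×1574) = -1321/√1784916 ≈ -1321/1336.0075 ≈ -0.9888

r ≈ -0.9888


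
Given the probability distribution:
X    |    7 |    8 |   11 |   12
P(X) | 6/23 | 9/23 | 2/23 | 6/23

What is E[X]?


E[X] = Σ x·P(X=x)
= (7)×(6/23) + (8)×(9/23) + (11)×(2/23) + (12)×(6/23)
= 208/23

E[X] = 208/23
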